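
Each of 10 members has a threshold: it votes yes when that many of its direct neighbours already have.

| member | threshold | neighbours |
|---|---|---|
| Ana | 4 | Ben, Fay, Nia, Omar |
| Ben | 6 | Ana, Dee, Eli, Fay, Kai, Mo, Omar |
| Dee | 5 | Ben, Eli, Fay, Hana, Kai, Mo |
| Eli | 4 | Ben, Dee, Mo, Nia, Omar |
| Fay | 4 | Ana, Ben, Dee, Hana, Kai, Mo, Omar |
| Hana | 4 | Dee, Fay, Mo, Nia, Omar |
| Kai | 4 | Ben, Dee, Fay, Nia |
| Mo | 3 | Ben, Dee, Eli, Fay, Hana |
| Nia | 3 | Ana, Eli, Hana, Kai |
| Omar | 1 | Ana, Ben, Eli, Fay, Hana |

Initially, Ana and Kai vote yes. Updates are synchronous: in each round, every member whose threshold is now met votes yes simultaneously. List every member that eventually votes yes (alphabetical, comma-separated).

Ana, Kai, Omar

Round 1 — Ana, Kai vote yes (initial).
Round 2 — checking thresholds:
  Ben: 2 of 7 neighbours < 6, holds.
  Dee: 1 of 6 neighbours < 5, holds.
  Fay: 2 of 7 neighbours < 4, holds.
  Nia: 2 of 4 neighbours < 3, holds.
  Omar: 1 of 5 neighbours ≥ 1, votes yes.
Round 3 — no new yes votes; cascade stops.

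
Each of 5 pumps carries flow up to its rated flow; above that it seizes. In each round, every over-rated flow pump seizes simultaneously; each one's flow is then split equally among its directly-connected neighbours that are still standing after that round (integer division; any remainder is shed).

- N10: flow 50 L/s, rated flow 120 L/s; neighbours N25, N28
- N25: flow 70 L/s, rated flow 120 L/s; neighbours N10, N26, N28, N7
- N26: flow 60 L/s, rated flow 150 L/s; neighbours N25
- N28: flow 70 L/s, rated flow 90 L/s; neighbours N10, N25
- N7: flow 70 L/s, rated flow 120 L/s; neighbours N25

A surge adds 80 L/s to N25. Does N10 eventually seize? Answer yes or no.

Round 1 — N25 at 150 > 120. N25 seizes.
  N25 sheds 150 L/s to N10, N26, N28, N7: 37 each (2 lost).
    N10: 50+37 = 87 ≤ 120
    N26: 60+37 = 97 ≤ 150
    N28: 70+37 = 107 > 90
    N7: 70+37 = 107 ≤ 120
Round 2 — N28 seizes.
  N28 sheds 107 L/s to N10: 107 each.
    N10: 87+107 = 194 > 120
Round 3 — N10 seizes.
  N10 sheds 194 L/s: no online neighbours, lost.
No further seizures.

yes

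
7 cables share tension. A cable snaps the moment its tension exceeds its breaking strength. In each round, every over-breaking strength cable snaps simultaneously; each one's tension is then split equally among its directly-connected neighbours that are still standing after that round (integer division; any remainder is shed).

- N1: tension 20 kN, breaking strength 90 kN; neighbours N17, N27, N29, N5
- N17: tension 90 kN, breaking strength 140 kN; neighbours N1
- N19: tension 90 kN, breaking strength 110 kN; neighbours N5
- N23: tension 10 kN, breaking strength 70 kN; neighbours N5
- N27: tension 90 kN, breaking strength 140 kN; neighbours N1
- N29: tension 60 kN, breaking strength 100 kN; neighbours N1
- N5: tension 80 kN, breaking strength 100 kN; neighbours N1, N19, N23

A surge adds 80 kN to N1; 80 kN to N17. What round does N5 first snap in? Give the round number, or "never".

Round 1 — N1 at 100 > 90; N17 at 170 > 140. N1, N17 snap.
  N1 sheds 100 kN to N27, N29, N5: 33 each (1 lost).
    N27: 90+33 = 123 ≤ 140
    N29: 60+33 = 93 ≤ 100
    N5: 80+33 = 113 > 100
  N17 sheds 170 kN: no online neighbours, lost.
Round 2 — N5 snaps.
  N5 sheds 113 kN to N19, N23: 56 each (1 lost).
    N19: 90+56 = 146 > 110
    N23: 10+56 = 66 ≤ 70
Round 3 — N19 snaps.
  N19 sheds 146 kN: no online neighbours, lost.
No further breaks.

2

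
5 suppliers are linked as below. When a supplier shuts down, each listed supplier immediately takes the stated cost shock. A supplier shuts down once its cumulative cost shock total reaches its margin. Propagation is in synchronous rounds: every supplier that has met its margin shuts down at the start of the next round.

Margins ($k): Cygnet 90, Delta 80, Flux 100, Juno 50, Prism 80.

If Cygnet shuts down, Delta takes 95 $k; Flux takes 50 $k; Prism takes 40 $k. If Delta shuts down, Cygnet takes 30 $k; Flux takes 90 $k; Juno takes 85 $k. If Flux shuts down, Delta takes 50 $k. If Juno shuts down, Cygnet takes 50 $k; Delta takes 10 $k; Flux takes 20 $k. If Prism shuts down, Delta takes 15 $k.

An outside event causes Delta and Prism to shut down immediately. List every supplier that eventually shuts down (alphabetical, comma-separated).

Round 1 — Delta, Prism shut down (initial).
  Cygnet: +30 → 30 < 90
  Flux: +90 → 90 < 100
  Juno: +85 → 85 ≥ 50
Round 2 — Juno shuts down.
  Cygnet: +50 → 80 < 90
  Flux: +20 → 110 ≥ 100
Round 3 — Flux shuts down.
No further shutdowns.

Delta, Flux, Juno, Prism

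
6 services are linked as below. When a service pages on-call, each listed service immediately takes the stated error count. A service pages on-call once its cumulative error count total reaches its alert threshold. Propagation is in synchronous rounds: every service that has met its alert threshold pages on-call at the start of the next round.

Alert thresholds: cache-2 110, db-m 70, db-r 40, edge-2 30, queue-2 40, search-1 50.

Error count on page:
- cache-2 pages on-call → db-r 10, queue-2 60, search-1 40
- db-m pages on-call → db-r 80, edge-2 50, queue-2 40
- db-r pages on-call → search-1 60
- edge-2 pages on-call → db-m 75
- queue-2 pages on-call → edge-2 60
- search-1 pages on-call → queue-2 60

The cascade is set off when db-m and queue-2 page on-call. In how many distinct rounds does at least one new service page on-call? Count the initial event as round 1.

Round 1 — db-m, queue-2 page on-call (initial).
  db-r: +80 → 80 ≥ 40
  edge-2: +50+60 → 110 ≥ 30
Round 2 — db-r, edge-2 page on-call.
  search-1: +60 → 60 ≥ 50
Round 3 — search-1 pages on-call.
No further pages.

3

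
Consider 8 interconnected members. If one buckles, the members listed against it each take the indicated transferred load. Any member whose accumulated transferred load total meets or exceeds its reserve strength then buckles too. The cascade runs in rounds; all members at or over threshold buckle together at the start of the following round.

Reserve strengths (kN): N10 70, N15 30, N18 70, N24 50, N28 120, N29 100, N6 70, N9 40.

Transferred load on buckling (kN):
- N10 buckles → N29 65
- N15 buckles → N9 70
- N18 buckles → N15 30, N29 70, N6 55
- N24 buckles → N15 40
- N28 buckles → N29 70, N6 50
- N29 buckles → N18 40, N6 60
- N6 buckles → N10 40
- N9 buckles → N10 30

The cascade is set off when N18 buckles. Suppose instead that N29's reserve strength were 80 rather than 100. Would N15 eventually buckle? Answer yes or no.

yes

With N29's reserve strength at 80:
Round 1 — N18 buckles (initial).
  N15: +30 → 30 ≥ 30
  N29: +70 → 70 < 80
  N6: +55 → 55 < 70
Round 2 — N15 buckles.
  N9: +70 → 70 ≥ 40
Round 3 — N9 buckles.
  N10: +30 → 30 < 70
No further bucklings.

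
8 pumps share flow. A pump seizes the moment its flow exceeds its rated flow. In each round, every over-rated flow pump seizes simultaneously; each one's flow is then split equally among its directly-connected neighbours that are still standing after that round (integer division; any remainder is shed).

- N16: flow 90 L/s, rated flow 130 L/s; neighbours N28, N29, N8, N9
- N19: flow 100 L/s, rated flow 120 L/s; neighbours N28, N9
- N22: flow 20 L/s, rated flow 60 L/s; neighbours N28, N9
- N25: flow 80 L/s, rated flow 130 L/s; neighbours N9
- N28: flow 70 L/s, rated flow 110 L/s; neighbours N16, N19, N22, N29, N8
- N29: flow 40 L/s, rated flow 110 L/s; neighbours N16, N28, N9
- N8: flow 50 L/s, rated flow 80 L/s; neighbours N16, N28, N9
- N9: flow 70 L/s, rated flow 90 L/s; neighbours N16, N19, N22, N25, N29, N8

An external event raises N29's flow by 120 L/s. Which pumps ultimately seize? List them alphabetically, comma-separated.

Round 1 — N29 at 160 > 110. N29 seizes.
  N29 sheds 160 L/s to N16, N28, N9: 53 each (1 lost).
    N16: 90+53 = 143 > 130
    N28: 70+53 = 123 > 110
    N9: 70+53 = 123 > 90
Round 2 — N16, N28, N9 seize.
  N16 sheds 143 L/s to N8: 143 each.
    N8: 50+143 = 193 > 80
  N28 sheds 123 L/s to N19, N22, N8: 41 each.
    N19: 100+41 = 141 > 120
    N22: 20+41 = 61 > 60
    N8: 193+41 = 234 > 80
  N9 sheds 123 L/s to N19, N22, N25, N8: 30 each (3 lost).
    N19: 141+30 = 171 > 120
    N22: 61+30 = 91 > 60
    N25: 80+30 = 110 ≤ 130
    N8: 234+30 = 264 > 80
Round 3 — N19, N22, N8 seize.
  N19 sheds 171 L/s: no online neighbours, lost.
  N22 sheds 91 L/s: no online neighbours, lost.
  N8 sheds 264 L/s: no online neighbours, lost.
No further seizures.

N16, N19, N22, N28, N29, N8, N9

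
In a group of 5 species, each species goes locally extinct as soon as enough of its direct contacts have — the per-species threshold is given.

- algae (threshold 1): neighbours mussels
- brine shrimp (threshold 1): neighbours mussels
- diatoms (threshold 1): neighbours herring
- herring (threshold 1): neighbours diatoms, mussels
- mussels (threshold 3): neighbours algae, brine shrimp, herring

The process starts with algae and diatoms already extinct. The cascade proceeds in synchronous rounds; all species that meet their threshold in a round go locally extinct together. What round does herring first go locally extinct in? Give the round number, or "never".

2

Round 1 — algae, diatoms go locally extinct (initial).
Round 2 — checking thresholds:
  herring: 1 of 2 neighbours ≥ 1, goes locally extinct.
  mussels: 1 of 3 neighbours < 3, below threshold.
Round 3 — no new extinctions; cascade stops.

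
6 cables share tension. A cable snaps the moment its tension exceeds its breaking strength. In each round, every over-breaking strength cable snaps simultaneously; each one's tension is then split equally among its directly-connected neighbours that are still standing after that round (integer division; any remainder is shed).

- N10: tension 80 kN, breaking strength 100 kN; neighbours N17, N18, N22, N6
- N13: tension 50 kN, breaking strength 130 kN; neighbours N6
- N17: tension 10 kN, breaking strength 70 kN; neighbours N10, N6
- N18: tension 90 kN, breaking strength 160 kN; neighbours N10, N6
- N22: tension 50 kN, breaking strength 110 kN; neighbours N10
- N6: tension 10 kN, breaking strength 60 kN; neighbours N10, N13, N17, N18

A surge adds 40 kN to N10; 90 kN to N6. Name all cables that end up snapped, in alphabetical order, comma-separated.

N10, N17, N18, N6

Round 1 — N10 at 120 > 100; N6 at 100 > 60. N10, N6 snap.
  N10 sheds 120 kN to N17, N18, N22: 40 each.
    N17: 10+40 = 50 ≤ 70
    N18: 90+40 = 130 ≤ 160
    N22: 50+40 = 90 ≤ 110
  N6 sheds 100 kN to N13, N17, N18: 33 each (1 lost).
    N13: 50+33 = 83 ≤ 130
    N17: 50+33 = 83 > 70
    N18: 130+33 = 163 > 160
Round 2 — N17, N18 snap.
  N17 sheds 83 kN: no online neighbours, lost.
  N18 sheds 163 kN: no online neighbours, lost.
No further breaks.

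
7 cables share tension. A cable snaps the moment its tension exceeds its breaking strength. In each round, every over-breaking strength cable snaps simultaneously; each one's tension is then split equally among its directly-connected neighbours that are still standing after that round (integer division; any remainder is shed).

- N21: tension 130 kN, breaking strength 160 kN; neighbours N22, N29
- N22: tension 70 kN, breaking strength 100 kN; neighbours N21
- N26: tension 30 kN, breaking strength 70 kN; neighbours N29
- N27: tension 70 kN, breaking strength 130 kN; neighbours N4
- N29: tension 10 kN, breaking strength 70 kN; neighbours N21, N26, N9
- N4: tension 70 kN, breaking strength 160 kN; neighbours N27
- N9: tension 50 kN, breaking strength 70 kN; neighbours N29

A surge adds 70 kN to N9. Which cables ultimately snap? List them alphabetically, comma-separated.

N21, N22, N26, N29, N9

Round 1 — N9 at 120 > 70. N9 snaps.
  N9 sheds 120 kN to N29: 120 each.
    N29: 10+120 = 130 > 70
Round 2 — N29 snaps.
  N29 sheds 130 kN to N21, N26: 65 each.
    N21: 130+65 = 195 > 160
    N26: 30+65 = 95 > 70
Round 3 — N21, N26 snap.
  N21 sheds 195 kN to N22: 195 each.
    N22: 70+195 = 265 > 100
  N26 sheds 95 kN: no online neighbours, lost.
Round 4 — N22 snaps.
  N22 sheds 265 kN: no online neighbours, lost.
No further breaks.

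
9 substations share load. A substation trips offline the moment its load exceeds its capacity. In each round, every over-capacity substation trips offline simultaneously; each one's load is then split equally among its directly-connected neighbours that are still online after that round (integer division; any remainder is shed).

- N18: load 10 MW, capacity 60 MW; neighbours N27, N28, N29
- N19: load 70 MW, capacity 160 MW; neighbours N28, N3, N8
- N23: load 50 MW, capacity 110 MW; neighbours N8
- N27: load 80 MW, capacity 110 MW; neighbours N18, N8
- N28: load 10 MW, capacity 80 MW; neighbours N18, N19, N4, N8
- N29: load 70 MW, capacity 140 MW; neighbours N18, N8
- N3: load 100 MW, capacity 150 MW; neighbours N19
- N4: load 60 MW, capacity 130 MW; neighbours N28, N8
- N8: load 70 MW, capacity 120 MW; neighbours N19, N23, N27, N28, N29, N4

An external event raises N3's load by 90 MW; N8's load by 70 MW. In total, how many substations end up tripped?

Round 1 — N3 at 190 > 150; N8 at 140 > 120. N3, N8 trip offline.
  N3 sheds 190 MW to N19: 190 each.
    N19: 70+190 = 260 > 160
  N8 sheds 140 MW to N19, N23, N27, N28, N29, N4: 23 each (2 lost).
    N19: 260+23 = 283 > 160
    N23: 50+23 = 73 ≤ 110
    N27: 80+23 = 103 ≤ 110
    N28: 10+23 = 33 ≤ 80
    N29: 70+23 = 93 ≤ 140
    N4: 60+23 = 83 ≤ 130
Round 2 — N19 trips offline.
  N19 sheds 283 MW to N28: 283 each.
    N28: 33+283 = 316 > 80
Round 3 — N28 trips offline.
  N28 sheds 316 MW to N18, N4: 158 each.
    N18: 10+158 = 168 > 60
    N4: 83+158 = 241 > 130
Round 4 — N18, N4 trip offline.
  N18 sheds 168 MW to N27, N29: 84 each.
    N27: 103+84 = 187 > 110
    N29: 93+84 = 177 > 140
  N4 sheds 241 MW: no online neighbours, lost.
Round 5 — N27, N29 trip offline.
  N27 sheds 187 MW: no online neighbours, lost.
  N29 sheds 177 MW: no online neighbours, lost.
No further trips.

8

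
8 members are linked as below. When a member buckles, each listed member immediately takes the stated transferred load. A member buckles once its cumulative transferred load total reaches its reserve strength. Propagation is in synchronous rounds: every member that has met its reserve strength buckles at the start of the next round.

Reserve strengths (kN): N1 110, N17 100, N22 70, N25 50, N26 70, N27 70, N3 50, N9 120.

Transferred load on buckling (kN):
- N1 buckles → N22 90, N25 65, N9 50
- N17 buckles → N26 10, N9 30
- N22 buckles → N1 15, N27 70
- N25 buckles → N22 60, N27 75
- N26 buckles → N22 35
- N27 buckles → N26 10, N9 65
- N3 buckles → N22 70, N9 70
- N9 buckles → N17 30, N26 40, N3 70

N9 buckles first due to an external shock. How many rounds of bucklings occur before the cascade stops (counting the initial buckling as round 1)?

Round 1 — N9 buckles (initial).
  N17: +30 → 30 < 100
  N26: +40 → 40 < 70
  N3: +70 → 70 ≥ 50
Round 2 — N3 buckles.
  N22: +70 → 70 ≥ 70
Round 3 — N22 buckles.
  N1: +15 → 15 < 110
  N27: +70 → 70 ≥ 70
Round 4 — N27 buckles.
  N26: +10 → 50 < 70
No further bucklings.

4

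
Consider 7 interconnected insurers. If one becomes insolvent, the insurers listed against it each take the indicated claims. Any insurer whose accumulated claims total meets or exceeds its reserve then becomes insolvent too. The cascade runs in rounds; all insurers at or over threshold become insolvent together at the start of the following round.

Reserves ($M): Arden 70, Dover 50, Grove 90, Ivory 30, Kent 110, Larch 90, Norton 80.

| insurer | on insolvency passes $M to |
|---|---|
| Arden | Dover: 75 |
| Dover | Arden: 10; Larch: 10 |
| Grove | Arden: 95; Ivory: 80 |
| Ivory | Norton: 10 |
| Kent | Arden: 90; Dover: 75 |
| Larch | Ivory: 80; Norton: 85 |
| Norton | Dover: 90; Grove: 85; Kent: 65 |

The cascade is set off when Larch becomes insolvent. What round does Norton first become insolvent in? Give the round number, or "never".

Round 1 — Larch becomes insolvent (initial).
  Ivory: +80 → 80 ≥ 30
  Norton: +85 → 85 ≥ 80
Round 2 — Ivory, Norton become insolvent.
  Dover: +90 → 90 ≥ 50
  Grove: +85 → 85 < 90
  Kent: +65 → 65 < 110
Round 3 — Dover becomes insolvent.
  Arden: +10 → 10 < 70
No further insolvencies.

2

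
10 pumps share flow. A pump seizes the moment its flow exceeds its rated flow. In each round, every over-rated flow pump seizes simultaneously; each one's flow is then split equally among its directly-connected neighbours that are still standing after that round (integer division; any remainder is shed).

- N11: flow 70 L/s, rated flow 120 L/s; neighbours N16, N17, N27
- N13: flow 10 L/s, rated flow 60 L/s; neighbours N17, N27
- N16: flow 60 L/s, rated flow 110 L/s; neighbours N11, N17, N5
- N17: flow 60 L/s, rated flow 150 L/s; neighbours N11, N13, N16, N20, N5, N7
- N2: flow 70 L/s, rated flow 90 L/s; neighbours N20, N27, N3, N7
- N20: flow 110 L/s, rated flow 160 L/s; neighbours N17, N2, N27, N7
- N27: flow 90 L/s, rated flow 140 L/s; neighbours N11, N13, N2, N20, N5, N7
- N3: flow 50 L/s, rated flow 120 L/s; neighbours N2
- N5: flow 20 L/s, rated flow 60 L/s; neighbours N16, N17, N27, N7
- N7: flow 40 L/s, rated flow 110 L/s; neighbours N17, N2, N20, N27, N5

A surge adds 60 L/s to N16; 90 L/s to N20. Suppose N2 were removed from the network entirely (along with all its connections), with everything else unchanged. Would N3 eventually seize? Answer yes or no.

no

With N2 removed:
Round 1 — N16 at 120 > 110; N20 at 200 > 160. N16, N20 seize.
  N16 sheds 120 L/s to N11, N17, N5: 40 each.
    N11: 70+40 = 110 ≤ 120
    N17: 60+40 = 100 ≤ 150
    N5: 20+40 = 60 ≤ 60
  N20 sheds 200 L/s to N17, N27, N7: 66 each (2 lost).
    N17: 100+66 = 166 > 150
    N27: 90+66 = 156 > 140
    N7: 40+66 = 106 ≤ 110
Round 2 — N17, N27 seize.
  N17 sheds 166 L/s to N11, N13, N5, N7: 41 each (2 lost).
    N11: 110+41 = 151 > 120
    N13: 10+41 = 51 ≤ 60
    N5: 60+41 = 101 > 60
    N7: 106+41 = 147 > 110
  N27 sheds 156 L/s to N11, N13, N5, N7: 39 each.
    N11: 151+39 = 190 > 120
    N13: 51+39 = 90 > 60
    N5: 101+39 = 140 > 60
    N7: 147+39 = 186 > 110
Round 3 — N11, N13, N5, N7 seize.
  N11 sheds 190 L/s: no online neighbours, lost.
  N13 sheds 90 L/s: no online neighbours, lost.
  N5 sheds 140 L/s: no online neighbours, lost.
  N7 sheds 186 L/s: no online neighbours, lost.
No further seizures.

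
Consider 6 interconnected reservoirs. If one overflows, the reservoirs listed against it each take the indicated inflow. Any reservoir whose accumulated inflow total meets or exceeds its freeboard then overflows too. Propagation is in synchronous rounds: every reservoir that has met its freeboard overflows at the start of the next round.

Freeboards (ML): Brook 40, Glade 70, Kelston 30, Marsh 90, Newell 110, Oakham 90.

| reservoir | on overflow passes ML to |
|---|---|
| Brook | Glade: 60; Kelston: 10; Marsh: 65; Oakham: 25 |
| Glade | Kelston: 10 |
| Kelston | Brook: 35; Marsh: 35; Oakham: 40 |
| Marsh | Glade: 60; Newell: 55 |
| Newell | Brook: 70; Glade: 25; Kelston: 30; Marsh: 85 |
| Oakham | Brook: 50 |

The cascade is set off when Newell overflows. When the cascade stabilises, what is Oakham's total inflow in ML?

65

Round 1 — Newell overflows (initial).
  Brook: +70 → 70 ≥ 40
  Glade: +25 → 25 < 70
  Kelston: +30 → 30 ≥ 30
  Marsh: +85 → 85 < 90
Round 2 — Brook, Kelston overflow.
  Glade: +60 → 85 ≥ 70
  Marsh: +65+35 → 185 ≥ 90
  Oakham: +25+40 → 65 < 90
Round 3 — Glade, Marsh overflow.
No further overflows.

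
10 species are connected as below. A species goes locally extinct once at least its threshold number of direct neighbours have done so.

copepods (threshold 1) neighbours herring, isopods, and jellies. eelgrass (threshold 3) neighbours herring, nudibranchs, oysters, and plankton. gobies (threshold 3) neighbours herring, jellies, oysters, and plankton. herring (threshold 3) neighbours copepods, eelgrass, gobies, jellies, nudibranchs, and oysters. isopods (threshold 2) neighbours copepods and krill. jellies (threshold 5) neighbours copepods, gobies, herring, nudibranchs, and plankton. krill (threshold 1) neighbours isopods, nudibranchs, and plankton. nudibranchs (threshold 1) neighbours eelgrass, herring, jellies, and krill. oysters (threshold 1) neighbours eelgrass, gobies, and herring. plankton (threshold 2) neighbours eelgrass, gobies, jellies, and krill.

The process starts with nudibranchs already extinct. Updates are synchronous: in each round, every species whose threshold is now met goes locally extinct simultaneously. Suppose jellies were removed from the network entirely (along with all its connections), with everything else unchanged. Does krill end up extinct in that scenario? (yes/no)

yes

With jellies removed:
Round 1 — nudibranchs goes locally extinct (initial).
Round 2 — checking thresholds:
  eelgrass: 1 of 4 neighbours < 3, not yet.
  herring: 1 of 5 neighbours < 3, not yet.
  krill: 1 of 3 neighbours ≥ 1, goes locally extinct.
Round 3 — no new extinctions; cascade stops.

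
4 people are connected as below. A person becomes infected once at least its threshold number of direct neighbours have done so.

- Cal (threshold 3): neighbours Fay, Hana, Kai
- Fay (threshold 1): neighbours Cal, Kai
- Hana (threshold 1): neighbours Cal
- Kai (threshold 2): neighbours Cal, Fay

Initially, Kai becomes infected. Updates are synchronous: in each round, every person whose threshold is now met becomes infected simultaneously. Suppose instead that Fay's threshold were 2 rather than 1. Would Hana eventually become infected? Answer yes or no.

no

With Fay's threshold at 2:
Round 1 — Kai becomes infected (initial).
Round 2 — no new infections; cascade stops.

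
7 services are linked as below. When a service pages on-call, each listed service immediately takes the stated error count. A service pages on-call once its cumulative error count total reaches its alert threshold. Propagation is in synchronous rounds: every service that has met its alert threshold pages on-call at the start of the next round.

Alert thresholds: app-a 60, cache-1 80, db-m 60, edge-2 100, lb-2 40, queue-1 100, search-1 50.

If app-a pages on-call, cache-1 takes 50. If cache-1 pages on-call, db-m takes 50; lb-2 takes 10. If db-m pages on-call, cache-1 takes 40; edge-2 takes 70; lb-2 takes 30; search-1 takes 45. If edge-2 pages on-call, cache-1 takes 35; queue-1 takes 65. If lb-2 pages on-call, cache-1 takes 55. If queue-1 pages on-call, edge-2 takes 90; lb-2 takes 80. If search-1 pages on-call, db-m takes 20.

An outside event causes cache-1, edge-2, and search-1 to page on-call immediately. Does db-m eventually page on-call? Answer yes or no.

yes

Round 1 — cache-1, edge-2, search-1 page on-call (initial).
  db-m: +50+20 → 70 ≥ 60
  lb-2: +10 → 10 < 40
  queue-1: +65 → 65 < 100
Round 2 — db-m pages on-call.
  lb-2: +30 → 40 ≥ 40
Round 3 — lb-2 pages on-call.
No further pages.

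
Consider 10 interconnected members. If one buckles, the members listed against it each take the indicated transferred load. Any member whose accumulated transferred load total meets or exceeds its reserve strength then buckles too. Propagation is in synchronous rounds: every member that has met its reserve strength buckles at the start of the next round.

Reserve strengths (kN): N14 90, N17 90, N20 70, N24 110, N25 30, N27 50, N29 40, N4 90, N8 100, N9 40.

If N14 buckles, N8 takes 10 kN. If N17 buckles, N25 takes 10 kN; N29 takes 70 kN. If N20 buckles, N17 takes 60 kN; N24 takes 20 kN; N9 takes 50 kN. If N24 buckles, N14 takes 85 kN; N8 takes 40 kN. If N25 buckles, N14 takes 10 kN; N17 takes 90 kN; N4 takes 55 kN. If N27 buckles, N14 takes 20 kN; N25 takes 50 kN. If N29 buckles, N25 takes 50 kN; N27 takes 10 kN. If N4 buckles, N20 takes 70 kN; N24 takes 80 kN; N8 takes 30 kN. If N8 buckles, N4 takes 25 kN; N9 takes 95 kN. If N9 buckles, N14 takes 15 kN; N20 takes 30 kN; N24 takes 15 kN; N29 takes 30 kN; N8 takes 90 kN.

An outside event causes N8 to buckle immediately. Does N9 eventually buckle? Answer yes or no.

Round 1 — N8 buckles (initial).
  N4: +25 → 25 < 90
  N9: +95 → 95 ≥ 40
Round 2 — N9 buckles.
  N14: +15 → 15 < 90
  N20: +30 → 30 < 70
  N24: +15 → 15 < 110
  N29: +30 → 30 < 40
No further bucklings.

yes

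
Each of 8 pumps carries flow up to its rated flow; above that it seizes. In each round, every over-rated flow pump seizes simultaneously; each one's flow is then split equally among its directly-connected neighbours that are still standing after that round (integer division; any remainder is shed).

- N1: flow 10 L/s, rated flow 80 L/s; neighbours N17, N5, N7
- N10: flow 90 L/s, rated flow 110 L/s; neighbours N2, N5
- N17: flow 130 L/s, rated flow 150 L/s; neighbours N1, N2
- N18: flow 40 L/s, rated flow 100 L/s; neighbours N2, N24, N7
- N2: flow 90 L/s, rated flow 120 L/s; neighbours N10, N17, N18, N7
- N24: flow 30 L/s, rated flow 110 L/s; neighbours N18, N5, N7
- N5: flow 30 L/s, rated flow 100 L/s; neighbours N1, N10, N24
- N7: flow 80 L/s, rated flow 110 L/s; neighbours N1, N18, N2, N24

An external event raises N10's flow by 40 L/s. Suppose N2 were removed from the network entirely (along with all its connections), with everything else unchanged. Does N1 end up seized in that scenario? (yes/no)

yes

With N2 removed:
Round 1 — N10 at 130 > 110. N10 seizes.
  N10 sheds 130 L/s to N5: 130 each.
    N5: 30+130 = 160 > 100
Round 2 — N5 seizes.
  N5 sheds 160 L/s to N1, N24: 80 each.
    N1: 10+80 = 90 > 80
    N24: 30+80 = 110 ≤ 110
Round 3 — N1 seizes.
  N1 sheds 90 L/s to N17, N7: 45 each.
    N17: 130+45 = 175 > 150
    N7: 80+45 = 125 > 110
Round 4 — N17, N7 seize.
  N17 sheds 175 L/s: no online neighbours, lost.
  N7 sheds 125 L/s to N18, N24: 62 each (1 lost).
    N18: 40+62 = 102 > 100
    N24: 110+62 = 172 > 110
Round 5 — N18, N24 seize.
  N18 sheds 102 L/s: no online neighbours, lost.
  N24 sheds 172 L/s: no online neighbours, lost.
No further seizures.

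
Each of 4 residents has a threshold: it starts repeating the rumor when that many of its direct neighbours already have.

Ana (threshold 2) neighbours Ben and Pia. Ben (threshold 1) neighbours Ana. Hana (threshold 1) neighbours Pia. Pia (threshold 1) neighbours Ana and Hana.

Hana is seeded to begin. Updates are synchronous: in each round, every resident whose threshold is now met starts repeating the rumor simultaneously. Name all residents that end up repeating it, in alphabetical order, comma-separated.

Hana, Pia

Round 1 — Hana starts repeating the rumor (initial).
Round 2 — checking thresholds:
  Pia: 1 of 2 neighbours ≥ 1, starts repeating the rumor.
Round 3 — no new spreads; cascade stops.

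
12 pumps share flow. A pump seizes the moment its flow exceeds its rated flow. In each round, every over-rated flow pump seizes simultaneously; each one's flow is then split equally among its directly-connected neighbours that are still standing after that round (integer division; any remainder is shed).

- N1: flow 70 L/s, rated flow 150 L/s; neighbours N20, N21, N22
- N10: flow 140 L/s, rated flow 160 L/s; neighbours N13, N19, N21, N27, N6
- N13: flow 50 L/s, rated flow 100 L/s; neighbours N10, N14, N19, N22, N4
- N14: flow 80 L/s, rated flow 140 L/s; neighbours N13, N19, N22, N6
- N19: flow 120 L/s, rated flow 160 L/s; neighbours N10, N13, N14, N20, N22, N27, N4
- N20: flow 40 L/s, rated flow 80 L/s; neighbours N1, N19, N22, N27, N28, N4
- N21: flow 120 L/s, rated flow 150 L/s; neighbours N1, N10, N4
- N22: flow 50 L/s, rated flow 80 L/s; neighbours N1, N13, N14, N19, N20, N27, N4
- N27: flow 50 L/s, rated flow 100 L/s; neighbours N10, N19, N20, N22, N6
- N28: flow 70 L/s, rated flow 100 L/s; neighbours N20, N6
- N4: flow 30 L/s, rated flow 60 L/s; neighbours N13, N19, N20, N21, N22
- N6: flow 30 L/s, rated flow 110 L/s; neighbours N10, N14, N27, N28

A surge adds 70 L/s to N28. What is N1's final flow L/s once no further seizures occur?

Round 1 — N28 at 140 > 100. N28 seizes.
  N28 sheds 140 L/s to N20, N6: 70 each.
    N20: 40+70 = 110 > 80
    N6: 30+70 = 100 ≤ 110
Round 2 — N20 seizes.
  N20 sheds 110 L/s to N1, N19, N22, N27, N4: 22 each.
    N1: 70+22 = 92 ≤ 150
    N19: 120+22 = 142 ≤ 160
    N22: 50+22 = 72 ≤ 80
    N27: 50+22 = 72 ≤ 100
    N4: 30+22 = 52 ≤ 60
No further seizures.

92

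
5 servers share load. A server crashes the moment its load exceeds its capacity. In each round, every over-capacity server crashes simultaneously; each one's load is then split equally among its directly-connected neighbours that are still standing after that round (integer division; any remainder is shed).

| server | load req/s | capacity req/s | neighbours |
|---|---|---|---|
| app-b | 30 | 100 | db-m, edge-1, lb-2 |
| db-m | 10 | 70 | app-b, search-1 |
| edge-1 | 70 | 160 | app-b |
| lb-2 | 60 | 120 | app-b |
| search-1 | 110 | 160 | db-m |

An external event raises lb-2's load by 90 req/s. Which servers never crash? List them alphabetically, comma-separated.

edge-1

Round 1 — lb-2 at 150 > 120. lb-2 crashes.
  lb-2 sheds 150 req/s to app-b: 150 each.
    app-b: 30+150 = 180 > 100
Round 2 — app-b crashes.
  app-b sheds 180 req/s to db-m, edge-1: 90 each.
    db-m: 10+90 = 100 > 70
    edge-1: 70+90 = 160 ≤ 160
Round 3 — db-m crashes.
  db-m sheds 100 req/s to search-1: 100 each.
    search-1: 110+100 = 210 > 160
Round 4 — search-1 crashes.
  search-1 sheds 210 req/s: no online neighbours, lost.
No further crashes.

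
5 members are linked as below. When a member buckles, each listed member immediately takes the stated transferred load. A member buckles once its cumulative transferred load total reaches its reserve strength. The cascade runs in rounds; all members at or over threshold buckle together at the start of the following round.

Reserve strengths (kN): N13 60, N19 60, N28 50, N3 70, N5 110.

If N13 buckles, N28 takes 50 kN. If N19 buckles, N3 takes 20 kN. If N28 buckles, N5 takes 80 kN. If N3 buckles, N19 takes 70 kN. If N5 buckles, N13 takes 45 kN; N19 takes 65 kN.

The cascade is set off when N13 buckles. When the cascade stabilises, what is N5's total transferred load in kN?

Round 1 — N13 buckles (initial).
  N28: +50 → 50 ≥ 50
Round 2 — N28 buckles.
  N5: +80 → 80 < 110
No further bucklings.

80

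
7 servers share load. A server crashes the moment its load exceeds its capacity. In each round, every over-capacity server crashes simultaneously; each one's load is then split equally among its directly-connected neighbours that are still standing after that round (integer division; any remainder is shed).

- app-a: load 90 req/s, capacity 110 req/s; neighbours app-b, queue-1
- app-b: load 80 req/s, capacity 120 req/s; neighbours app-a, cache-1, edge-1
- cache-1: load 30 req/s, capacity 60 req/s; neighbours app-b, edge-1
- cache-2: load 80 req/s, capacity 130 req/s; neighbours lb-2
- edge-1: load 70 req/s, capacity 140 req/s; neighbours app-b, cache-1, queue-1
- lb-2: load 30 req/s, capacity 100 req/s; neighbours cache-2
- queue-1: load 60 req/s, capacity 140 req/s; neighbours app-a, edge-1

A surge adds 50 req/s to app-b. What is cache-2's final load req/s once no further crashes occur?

Round 1 — app-b at 130 > 120. app-b crashes.
  app-b sheds 130 req/s to app-a, cache-1, edge-1: 43 each (1 lost).
    app-a: 90+43 = 133 > 110
    cache-1: 30+43 = 73 > 60
    edge-1: 70+43 = 113 ≤ 140
Round 2 — app-a, cache-1 crash.
  app-a sheds 133 req/s to queue-1: 133 each.
    queue-1: 60+133 = 193 > 140
  cache-1 sheds 73 req/s to edge-1: 73 each.
    edge-1: 113+73 = 186 > 140
Round 3 — edge-1, queue-1 crash.
  edge-1 sheds 186 req/s: no online neighbours, lost.
  queue-1 sheds 193 req/s: no online neighbours, lost.
No further crashes.

80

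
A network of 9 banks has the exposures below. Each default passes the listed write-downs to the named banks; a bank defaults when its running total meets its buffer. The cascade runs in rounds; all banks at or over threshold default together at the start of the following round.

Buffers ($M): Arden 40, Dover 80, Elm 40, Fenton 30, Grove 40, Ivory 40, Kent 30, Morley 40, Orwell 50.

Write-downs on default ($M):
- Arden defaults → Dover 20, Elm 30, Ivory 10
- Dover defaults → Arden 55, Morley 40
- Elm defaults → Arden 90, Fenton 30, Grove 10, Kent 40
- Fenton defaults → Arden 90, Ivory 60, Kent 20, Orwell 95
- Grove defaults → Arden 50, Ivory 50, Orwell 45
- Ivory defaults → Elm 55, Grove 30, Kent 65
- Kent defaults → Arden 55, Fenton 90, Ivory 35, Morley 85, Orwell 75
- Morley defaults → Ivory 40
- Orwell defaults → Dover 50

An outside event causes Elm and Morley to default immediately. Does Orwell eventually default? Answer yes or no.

yes

Round 1 — Elm, Morley default (initial).
  Arden: +90 → 90 ≥ 40
  Fenton: +30 → 30 ≥ 30
  Grove: +10 → 10 < 40
  Ivory: +40 → 40 ≥ 40
  Kent: +40 → 40 ≥ 30
Round 2 — Arden, Fenton, Ivory, Kent default.
  Dover: +20 → 20 < 80
  Grove: +30 → 40 ≥ 40
  Orwell: +95+75 → 170 ≥ 50
Round 3 — Grove, Orwell default.
  Dover: +50 → 70 < 80
No further defaults.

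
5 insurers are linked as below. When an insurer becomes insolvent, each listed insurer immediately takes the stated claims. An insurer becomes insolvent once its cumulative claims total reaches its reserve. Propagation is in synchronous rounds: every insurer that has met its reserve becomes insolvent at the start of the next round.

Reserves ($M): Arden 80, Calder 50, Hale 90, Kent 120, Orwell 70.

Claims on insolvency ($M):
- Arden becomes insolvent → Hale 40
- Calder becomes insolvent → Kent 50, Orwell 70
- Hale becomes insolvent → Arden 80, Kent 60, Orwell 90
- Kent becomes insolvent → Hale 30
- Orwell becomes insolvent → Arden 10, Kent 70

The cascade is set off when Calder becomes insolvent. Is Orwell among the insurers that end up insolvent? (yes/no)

yes

Round 1 — Calder becomes insolvent (initial).
  Kent: +50 → 50 < 120
  Orwell: +70 → 70 ≥ 70
Round 2 — Orwell becomes insolvent.
  Arden: +10 → 10 < 80
  Kent: +70 → 120 ≥ 120
Round 3 — Kent becomes insolvent.
  Hale: +30 → 30 < 90
No further insolvencies.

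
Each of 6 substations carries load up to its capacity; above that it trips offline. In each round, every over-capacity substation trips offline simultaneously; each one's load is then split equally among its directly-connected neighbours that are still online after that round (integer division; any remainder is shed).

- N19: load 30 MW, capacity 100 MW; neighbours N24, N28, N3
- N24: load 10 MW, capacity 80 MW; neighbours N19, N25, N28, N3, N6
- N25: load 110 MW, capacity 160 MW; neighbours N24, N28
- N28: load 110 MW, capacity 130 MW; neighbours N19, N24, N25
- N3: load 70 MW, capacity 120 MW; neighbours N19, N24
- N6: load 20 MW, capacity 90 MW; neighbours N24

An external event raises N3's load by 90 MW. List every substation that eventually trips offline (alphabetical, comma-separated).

N19, N24, N25, N28, N3

Round 1 — N3 at 160 > 120. N3 trips offline.
  N3 sheds 160 MW to N19, N24: 80 each.
    N19: 30+80 = 110 > 100
    N24: 10+80 = 90 > 80
Round 2 — N19, N24 trip offline.
  N19 sheds 110 MW to N28: 110 each.
    N28: 110+110 = 220 > 130
  N24 sheds 90 MW to N25, N28, N6: 30 each.
    N25: 110+30 = 140 ≤ 160
    N28: 220+30 = 250 > 130
    N6: 20+30 = 50 ≤ 90
Round 3 — N28 trips offline.
  N28 sheds 250 MW to N25: 250 each.
    N25: 140+250 = 390 > 160
Round 4 — N25 trips offline.
  N25 sheds 390 MW: no online neighbours, lost.
No further trips.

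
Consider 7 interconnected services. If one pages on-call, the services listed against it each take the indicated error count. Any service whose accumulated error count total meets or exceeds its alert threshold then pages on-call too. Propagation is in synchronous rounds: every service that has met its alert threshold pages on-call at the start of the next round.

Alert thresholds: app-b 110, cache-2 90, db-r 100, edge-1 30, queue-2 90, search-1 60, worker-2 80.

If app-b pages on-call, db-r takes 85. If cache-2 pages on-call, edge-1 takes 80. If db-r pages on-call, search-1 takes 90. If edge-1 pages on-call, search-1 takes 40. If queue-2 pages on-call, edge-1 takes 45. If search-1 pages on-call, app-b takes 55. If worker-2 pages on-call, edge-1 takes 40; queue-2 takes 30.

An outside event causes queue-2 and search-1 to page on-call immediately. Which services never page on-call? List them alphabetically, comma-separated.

app-b, cache-2, db-r, worker-2

Round 1 — queue-2, search-1 page on-call (initial).
  app-b: +55 → 55 < 110
  edge-1: +45 → 45 ≥ 30
Round 2 — edge-1 pages on-call.
No further pages.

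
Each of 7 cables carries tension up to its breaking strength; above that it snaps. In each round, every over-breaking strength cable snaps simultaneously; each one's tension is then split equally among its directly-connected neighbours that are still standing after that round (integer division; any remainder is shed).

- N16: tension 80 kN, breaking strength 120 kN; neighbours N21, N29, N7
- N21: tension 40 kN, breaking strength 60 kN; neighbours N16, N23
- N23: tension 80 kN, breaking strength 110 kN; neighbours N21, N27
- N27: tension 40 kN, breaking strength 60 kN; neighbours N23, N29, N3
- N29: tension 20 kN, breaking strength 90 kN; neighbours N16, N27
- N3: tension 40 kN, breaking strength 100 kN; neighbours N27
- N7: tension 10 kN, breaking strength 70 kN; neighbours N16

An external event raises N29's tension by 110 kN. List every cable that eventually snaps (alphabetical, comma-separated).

Round 1 — N29 at 130 > 90. N29 snaps.
  N29 sheds 130 kN to N16, N27: 65 each.
    N16: 80+65 = 145 > 120
    N27: 40+65 = 105 > 60
Round 2 — N16, N27 snap.
  N16 sheds 145 kN to N21, N7: 72 each (1 lost).
    N21: 40+72 = 112 > 60
    N7: 10+72 = 82 > 70
  N27 sheds 105 kN to N23, N3: 52 each (1 lost).
    N23: 80+52 = 132 > 110
    N3: 40+52 = 92 ≤ 100
Round 3 — N21, N23, N7 snap.
  N21 sheds 112 kN: no online neighbours, lost.
  N23 sheds 132 kN: no online neighbours, lost.
  N7 sheds 82 kN: no online neighbours, lost.
No further breaks.

N16, N21, N23, N27, N29, N7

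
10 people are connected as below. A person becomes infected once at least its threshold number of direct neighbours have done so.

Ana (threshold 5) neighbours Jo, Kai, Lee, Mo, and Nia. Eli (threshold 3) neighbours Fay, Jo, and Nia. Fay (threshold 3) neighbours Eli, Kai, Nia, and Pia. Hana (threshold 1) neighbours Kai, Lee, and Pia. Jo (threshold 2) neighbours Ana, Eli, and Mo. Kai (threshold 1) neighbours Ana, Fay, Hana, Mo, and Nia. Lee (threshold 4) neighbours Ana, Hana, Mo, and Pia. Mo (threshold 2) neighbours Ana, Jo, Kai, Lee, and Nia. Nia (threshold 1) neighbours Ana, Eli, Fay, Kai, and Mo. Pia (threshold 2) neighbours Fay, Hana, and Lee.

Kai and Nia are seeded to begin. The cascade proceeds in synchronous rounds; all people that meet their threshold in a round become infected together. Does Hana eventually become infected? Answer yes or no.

yes

Round 1 — Kai, Nia become infected (initial).
Round 2 — checking thresholds:
  Ana: 2 of 5 neighbours < 5, below threshold.
  Eli: 1 of 3 neighbours < 3, below threshold.
  Fay: 2 of 4 neighbours < 3, below threshold.
  Hana: 1 of 3 neighbours ≥ 1, becomes infected.
  Mo: 2 of 5 neighbours ≥ 2, becomes infected.
Round 3 — no new infections; cascade stops.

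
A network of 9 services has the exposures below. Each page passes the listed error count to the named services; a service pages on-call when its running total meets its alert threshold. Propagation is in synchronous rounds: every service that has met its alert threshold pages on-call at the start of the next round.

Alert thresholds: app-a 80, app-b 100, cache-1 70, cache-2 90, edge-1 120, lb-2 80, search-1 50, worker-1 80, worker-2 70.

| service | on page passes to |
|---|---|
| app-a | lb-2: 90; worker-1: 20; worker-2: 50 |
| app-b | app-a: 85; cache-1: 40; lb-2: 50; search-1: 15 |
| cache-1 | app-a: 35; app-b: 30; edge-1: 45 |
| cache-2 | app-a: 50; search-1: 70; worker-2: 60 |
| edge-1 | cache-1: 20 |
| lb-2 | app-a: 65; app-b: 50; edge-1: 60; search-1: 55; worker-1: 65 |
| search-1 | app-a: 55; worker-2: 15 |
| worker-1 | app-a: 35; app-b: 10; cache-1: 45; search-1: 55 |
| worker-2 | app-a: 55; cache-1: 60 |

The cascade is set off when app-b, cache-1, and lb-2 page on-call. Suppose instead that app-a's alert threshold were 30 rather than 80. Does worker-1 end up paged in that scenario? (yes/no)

With app-a's alert threshold at 30:
Round 1 — app-b, cache-1, lb-2 page on-call (initial).
  app-a: +85+35+65 → 185 ≥ 30
  edge-1: +45+60 → 105 < 120
  search-1: +15+55 → 70 ≥ 50
  worker-1: +65 → 65 < 80
Round 2 — app-a, search-1 page on-call.
  worker-1: +20 → 85 ≥ 80
  worker-2: +50+15 → 65 < 70
Round 3 — worker-1 pages on-call.
No further pages.

yes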